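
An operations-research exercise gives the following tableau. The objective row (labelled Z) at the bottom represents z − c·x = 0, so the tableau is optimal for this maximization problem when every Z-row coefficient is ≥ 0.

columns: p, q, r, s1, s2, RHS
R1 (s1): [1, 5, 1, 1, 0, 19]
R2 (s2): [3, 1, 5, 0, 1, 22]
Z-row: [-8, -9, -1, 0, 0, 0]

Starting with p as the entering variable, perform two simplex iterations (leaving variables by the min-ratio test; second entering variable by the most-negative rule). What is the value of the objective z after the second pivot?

149/2

Ratio test on column p — row 1: 19/1 = 19; row 2: 22/3 = 22/3. Minimum is 22/3 at row 2 (s2 leaves); pivot element 3.
Pivot on row 2; the Z-row RHS becomes 0 − (-8)·(22/3) = 176/3.
Next entering variable (most negative Z-row entry -19/3): q.
Ratio test on column q — row 1: (35/3)/(14/3) = 5/2; row 2: (22/3)/(1/3) = 22. Minimum is 5/2 at row 1 (s1 leaves); pivot element 14/3.
After the second pivot the Z-row RHS is 176/3 − (-19/3)·(5/2) = 149/2.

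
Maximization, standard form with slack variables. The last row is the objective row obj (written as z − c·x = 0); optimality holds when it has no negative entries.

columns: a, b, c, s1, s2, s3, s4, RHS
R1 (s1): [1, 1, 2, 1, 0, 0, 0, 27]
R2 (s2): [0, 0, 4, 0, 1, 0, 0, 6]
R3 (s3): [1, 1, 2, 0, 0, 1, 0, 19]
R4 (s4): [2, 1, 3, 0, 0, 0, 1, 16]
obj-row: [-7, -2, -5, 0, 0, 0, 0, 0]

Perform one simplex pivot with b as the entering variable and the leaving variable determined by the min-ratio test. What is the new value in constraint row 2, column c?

4

Ratio test on column b — row 1: 27/1 = 27; row 2: entry 0 ≤ 0; row 3: 19/1 = 19; row 4: 16/1 = 16. Minimum is 16 at row 4 (s4 leaves); pivot element 1.
Divide row 4 by 1; eliminate column b from the other rows.
Row 2 update in column c: 4 − 0·3 = 4.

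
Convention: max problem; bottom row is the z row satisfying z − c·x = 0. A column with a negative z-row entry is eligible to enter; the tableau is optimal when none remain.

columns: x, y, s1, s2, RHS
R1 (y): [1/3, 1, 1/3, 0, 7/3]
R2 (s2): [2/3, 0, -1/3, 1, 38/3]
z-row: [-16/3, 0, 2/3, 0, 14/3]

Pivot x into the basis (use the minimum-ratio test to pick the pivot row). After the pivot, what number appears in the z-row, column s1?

Ratio test on column x — row 1: (7/3)/(1/3) = 7; row 2: (38/3)/(2/3) = 19. Minimum is 7 at row 1 (y leaves); pivot element 1/3.
Divide row 1 by 1/3; eliminate column x from the other rows.
z-row update in column s1: 2/3 − (-16/3)·1 = 6.

6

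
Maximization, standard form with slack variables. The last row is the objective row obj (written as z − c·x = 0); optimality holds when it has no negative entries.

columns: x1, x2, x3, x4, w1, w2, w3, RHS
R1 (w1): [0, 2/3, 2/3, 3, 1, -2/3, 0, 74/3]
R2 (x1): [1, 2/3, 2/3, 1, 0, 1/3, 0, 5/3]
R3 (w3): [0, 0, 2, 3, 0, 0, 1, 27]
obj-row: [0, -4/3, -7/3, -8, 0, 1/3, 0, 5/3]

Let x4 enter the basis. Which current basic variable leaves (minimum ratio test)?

Column x4 entries and ratios — w1: (74/3)/3 = 74/9; x1: (5/3)/1 = 5/3; w3: 27/3 = 9.
Smallest ratio is 5/3 in the row of x1, so x1 leaves.

x1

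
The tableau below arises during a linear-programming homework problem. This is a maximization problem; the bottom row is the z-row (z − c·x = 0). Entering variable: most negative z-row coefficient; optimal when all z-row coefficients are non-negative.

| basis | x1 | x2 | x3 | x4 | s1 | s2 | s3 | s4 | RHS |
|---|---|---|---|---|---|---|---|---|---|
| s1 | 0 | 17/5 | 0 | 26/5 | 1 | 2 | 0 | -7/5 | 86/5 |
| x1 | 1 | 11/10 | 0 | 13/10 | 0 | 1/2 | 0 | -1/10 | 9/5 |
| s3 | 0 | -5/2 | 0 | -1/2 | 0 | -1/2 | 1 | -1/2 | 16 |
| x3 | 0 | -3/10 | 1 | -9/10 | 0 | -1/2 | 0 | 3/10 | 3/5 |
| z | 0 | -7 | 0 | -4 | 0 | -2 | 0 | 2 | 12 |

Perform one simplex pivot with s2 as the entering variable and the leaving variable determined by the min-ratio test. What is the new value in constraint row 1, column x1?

Ratio test on column s2 — row 1: (86/5)/2 = 43/5; row 2: (9/5)/(1/2) = 18/5; row 3: entry -1/2 ≤ 0; row 4: entry -1/2 ≤ 0. Minimum is 18/5 at row 2 (x1 leaves); pivot element 1/2.
Divide row 2 by 1/2; eliminate column s2 from the other rows.
Row 1 update in column x1: 0 − 2·2 = -4.

-4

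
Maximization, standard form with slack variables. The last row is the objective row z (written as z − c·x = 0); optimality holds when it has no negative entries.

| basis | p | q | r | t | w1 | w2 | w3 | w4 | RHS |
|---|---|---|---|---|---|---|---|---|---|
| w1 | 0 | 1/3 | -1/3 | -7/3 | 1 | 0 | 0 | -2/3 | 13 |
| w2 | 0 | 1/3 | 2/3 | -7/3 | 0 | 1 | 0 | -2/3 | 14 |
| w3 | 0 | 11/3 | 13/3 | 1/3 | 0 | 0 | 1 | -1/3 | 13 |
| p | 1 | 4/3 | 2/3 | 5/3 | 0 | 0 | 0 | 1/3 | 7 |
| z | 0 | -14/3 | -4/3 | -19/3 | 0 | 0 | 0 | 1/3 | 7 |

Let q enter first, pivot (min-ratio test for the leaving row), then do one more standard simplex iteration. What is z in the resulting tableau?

Ratio test on column q — row 1: 13/(1/3) = 39; row 2: 14/(1/3) = 42; row 3: 13/(11/3) = 39/11; row 4: 7/(4/3) = 21/4. Minimum is 39/11 at row 3 (w3 leaves); pivot element 11/3.
Pivot on row 3; the z-row RHS becomes 7 − (-14/3)·(39/11) = 259/11.
Next entering variable (most negative z-row entry -65/11): t.
Ratio test on column t — row 1: entry -26/11 ≤ 0; row 2: entry -26/11 ≤ 0; row 3: (39/11)/(1/11) = 39; row 4: (25/11)/(17/11) = 25/17. Minimum is 25/17 at row 4 (p leaves); pivot element 17/11.
After the second pivot the z-row RHS is 259/11 − (-65/11)·(25/17) = 548/17.

548/17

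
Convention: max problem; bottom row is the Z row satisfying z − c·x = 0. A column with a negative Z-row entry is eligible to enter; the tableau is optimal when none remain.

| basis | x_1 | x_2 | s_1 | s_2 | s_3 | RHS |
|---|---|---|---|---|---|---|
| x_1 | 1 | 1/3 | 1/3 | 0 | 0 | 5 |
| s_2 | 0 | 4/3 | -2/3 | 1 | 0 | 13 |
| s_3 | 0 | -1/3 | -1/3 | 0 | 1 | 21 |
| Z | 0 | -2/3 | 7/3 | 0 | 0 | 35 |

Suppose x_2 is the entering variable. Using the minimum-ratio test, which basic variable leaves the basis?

s_2

Column x_2 entries and ratios — x_1: 5/(1/3) = 15; s_2: 13/(4/3) = 39/4; s_3: -1/3 ≤ 0, skip.
Smallest ratio is 39/4 in the row of s_2, so s_2 leaves.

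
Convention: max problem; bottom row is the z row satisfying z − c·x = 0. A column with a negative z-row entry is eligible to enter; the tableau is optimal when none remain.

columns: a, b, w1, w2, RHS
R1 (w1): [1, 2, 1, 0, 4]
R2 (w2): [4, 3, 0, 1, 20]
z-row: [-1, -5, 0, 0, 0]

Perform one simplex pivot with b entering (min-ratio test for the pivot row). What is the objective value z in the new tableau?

Ratio test on column b — row 1: 4/2 = 2; row 2: 20/3 = 20/3. Minimum is 2 at row 1 (w1 leaves); pivot element 2.
Pivot on row 1; the z-row RHS becomes 0 − (-5)·2 = 10.

10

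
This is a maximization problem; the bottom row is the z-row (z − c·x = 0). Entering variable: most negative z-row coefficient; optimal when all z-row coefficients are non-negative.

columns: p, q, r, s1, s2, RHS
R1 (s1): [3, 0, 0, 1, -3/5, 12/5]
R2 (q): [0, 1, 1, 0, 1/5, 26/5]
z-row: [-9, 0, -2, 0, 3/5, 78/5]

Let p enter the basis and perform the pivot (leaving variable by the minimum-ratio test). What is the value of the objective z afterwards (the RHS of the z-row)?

114/5

Ratio test on column p — row 1: (12/5)/3 = 4/5; row 2: entry 0 ≤ 0. Minimum is 4/5 at row 1 (s1 leaves); pivot element 3.
Pivot on row 1; the z-row RHS becomes 78/5 − (-9)·(4/5) = 114/5.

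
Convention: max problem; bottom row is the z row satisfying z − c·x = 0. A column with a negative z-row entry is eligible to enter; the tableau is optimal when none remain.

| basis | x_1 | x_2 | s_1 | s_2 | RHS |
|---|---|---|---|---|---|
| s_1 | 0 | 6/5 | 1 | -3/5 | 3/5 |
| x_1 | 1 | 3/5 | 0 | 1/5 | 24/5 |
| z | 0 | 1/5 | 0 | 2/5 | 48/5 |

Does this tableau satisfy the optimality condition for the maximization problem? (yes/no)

Every z-row coefficient is ≥ 0, so the tableau is optimal.

yes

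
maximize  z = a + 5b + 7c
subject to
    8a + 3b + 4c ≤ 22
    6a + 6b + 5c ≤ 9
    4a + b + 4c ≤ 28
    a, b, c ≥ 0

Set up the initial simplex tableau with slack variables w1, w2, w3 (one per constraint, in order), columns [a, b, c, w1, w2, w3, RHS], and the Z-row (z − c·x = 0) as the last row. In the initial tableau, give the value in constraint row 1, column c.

Constraint 1 has coefficient 4 on c.

4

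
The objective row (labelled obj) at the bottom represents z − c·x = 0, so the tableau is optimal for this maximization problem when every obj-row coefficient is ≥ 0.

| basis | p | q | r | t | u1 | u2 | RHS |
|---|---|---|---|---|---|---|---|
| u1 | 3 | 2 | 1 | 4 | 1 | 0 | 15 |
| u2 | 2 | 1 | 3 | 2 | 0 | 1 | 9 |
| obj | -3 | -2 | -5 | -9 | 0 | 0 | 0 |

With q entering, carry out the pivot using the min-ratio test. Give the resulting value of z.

15

Ratio test on column q — row 1: 15/2 = 15/2; row 2: 9/1 = 9. Minimum is 15/2 at row 1 (u1 leaves); pivot element 2.
Pivot on row 1; the obj-row RHS becomes 0 − (-2)·(15/2) = 15.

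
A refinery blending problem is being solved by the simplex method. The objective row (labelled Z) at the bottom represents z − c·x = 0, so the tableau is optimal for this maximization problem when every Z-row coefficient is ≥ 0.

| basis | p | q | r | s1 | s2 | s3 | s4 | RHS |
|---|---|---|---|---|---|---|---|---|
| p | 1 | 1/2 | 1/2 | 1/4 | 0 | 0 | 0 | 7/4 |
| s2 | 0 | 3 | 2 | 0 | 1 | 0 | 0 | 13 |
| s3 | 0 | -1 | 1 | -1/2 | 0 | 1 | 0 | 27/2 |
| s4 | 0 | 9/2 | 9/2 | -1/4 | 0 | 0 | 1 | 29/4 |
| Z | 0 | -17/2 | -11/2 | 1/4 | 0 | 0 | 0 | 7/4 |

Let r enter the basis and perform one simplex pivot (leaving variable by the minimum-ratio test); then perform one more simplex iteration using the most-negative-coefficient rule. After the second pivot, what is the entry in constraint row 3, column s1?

Ratio test on column r — row 1: (7/4)/(1/2) = 7/2; row 2: 13/2 = 13/2; row 3: (27/2)/1 = 27/2; row 4: (29/4)/(9/2) = 29/18. Minimum is 29/18 at row 4 (s4 leaves); pivot element 9/2.
Divide row 4 by 9/2; eliminate column r from the other rows.
Second iteration: most negative Z-row entry is -3 in column q, so q enters.
Ratio test on column q — row 1: entry 0 ≤ 0; row 2: (88/9)/1 = 88/9; row 3: entry -2 ≤ 0; row 4: (29/18)/1 = 29/18. Minimum is 29/18 at row 4 (r leaves); pivot element 1.
Divide row 4 by 1; eliminate column q from the other rows.
After both pivots, the entry at constraint row 3, column s1 is -5/9.

-5/9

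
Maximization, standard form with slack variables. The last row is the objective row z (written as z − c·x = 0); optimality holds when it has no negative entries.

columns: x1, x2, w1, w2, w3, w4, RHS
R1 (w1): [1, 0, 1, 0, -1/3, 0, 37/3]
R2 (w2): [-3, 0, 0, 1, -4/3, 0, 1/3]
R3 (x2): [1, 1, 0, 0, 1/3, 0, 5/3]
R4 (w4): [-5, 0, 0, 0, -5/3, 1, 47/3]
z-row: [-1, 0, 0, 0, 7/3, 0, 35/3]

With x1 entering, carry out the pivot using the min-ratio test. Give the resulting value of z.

40/3

Ratio test on column x1 — row 1: (37/3)/1 = 37/3; row 2: entry -3 ≤ 0; row 3: (5/3)/1 = 5/3; row 4: entry -5 ≤ 0. Minimum is 5/3 at row 3 (x2 leaves); pivot element 1.
Pivot on row 3; the z-row RHS becomes 35/3 − (-1)·(5/3) = 40/3.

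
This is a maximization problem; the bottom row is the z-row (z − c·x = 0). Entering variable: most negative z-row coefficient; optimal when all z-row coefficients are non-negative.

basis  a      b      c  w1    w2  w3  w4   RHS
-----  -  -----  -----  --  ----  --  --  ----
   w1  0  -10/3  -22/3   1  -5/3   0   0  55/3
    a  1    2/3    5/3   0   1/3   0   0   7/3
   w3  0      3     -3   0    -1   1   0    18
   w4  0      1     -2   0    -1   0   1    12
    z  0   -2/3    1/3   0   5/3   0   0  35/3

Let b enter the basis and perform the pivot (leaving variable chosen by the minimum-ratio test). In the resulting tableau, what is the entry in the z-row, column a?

1

Ratio test on column b — row 1: entry -10/3 ≤ 0; row 2: (7/3)/(2/3) = 7/2; row 3: 18/3 = 6; row 4: 12/1 = 12. Minimum is 7/2 at row 2 (a leaves); pivot element 2/3.
Divide row 2 by 2/3; eliminate column b from the other rows.
z-row update in column a: 0 − (-2/3)·(3/2) = 1.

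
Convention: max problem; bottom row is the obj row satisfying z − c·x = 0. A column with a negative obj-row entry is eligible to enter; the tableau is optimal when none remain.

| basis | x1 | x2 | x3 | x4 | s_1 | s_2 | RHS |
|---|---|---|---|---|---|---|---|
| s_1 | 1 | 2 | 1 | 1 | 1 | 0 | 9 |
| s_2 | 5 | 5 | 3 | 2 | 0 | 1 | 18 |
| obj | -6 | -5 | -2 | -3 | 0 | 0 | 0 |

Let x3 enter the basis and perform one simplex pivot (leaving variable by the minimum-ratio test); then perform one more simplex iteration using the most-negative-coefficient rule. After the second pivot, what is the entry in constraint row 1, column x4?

Ratio test on column x3 — row 1: 9/1 = 9; row 2: 18/3 = 6. Minimum is 6 at row 2 (s_2 leaves); pivot element 3.
Divide row 2 by 3; eliminate column x3 from the other rows.
Second iteration: most negative obj-row entry is -8/3 in column x1, so x1 enters.
Ratio test on column x1 — row 1: entry -2/3 ≤ 0; row 2: 6/(5/3) = 18/5. Minimum is 18/5 at row 2 (x3 leaves); pivot element 5/3.
Divide row 2 by 5/3; eliminate column x1 from the other rows.
After both pivots, the entry at constraint row 1, column x4 is 3/5.

3/5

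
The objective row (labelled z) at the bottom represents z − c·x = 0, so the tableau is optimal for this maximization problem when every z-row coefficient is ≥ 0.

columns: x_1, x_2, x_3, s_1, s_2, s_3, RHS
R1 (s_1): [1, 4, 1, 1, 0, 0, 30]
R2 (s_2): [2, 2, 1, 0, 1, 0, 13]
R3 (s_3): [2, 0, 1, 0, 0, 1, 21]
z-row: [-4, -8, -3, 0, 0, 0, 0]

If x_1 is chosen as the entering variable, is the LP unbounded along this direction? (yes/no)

no

Column x_1 has positive entries in row(s) 1, 2, 3, so the ratio test bounds it — not unbounded.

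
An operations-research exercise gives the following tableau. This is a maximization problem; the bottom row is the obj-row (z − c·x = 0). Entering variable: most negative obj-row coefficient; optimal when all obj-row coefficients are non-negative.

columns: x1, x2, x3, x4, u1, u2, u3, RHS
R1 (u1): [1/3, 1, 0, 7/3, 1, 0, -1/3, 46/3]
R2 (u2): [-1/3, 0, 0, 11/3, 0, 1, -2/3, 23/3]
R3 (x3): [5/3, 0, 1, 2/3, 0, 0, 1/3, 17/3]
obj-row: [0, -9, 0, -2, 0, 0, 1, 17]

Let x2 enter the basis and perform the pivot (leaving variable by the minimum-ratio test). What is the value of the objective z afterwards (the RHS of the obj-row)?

Ratio test on column x2 — row 1: (46/3)/1 = 46/3; row 2: entry 0 ≤ 0; row 3: entry 0 ≤ 0. Minimum is 46/3 at row 1 (u1 leaves); pivot element 1.
Pivot on row 1; the obj-row RHS becomes 17 − (-9)·(46/3) = 155.

155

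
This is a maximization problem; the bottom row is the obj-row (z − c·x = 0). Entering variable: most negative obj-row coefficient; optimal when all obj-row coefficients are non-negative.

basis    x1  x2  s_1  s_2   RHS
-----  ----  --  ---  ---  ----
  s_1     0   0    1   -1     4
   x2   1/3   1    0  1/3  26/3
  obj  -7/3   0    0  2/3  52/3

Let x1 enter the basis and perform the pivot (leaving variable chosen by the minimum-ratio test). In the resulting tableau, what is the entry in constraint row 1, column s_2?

Ratio test on column x1 — row 1: entry 0 ≤ 0; row 2: (26/3)/(1/3) = 26. Minimum is 26 at row 2 (x2 leaves); pivot element 1/3.
Divide row 2 by 1/3; eliminate column x1 from the other rows.
Row 1 update in column s_2: -1 − 0·1 = -1.

-1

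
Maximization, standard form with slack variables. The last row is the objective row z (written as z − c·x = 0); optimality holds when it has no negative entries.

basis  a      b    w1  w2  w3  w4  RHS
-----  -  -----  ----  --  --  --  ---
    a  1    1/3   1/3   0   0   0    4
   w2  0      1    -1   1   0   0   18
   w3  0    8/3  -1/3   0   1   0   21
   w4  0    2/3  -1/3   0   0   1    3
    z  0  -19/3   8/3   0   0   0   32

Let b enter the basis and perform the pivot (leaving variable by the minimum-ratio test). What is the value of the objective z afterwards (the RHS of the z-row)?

121/2

Ratio test on column b — row 1: 4/(1/3) = 12; row 2: 18/1 = 18; row 3: 21/(8/3) = 63/8; row 4: 3/(2/3) = 9/2. Minimum is 9/2 at row 4 (w4 leaves); pivot element 2/3.
Pivot on row 4; the z-row RHS becomes 32 − (-19/3)·(9/2) = 121/2.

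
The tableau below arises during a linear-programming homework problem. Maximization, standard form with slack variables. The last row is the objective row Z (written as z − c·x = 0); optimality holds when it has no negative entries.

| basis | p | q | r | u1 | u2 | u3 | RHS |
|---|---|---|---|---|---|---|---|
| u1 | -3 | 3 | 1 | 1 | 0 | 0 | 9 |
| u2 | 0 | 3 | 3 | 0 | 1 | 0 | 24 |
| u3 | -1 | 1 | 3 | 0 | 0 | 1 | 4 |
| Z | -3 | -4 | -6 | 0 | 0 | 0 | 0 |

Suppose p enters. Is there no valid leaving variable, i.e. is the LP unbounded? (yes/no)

Every constraint-row entry in column p is ≤ 0, so increasing p is unbounded.

yes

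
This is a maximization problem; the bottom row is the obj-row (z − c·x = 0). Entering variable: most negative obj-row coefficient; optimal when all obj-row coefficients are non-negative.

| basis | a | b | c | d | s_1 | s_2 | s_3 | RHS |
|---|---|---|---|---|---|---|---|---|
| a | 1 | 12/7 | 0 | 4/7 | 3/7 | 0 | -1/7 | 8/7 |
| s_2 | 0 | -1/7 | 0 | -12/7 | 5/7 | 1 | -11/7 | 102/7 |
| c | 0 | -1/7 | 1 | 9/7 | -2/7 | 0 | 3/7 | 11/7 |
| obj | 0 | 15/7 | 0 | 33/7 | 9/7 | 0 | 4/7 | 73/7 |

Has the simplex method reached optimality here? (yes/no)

Every obj-row coefficient is ≥ 0, so the tableau is optimal.

yes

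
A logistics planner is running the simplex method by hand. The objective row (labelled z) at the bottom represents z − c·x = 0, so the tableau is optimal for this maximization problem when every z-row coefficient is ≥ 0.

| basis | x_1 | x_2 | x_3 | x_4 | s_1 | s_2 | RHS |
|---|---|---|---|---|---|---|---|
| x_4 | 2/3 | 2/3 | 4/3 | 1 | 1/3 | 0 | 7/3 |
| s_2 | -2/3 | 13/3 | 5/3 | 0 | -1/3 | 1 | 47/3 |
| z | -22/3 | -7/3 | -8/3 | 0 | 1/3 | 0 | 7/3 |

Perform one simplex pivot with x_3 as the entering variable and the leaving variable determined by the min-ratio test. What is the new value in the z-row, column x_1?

-6

Ratio test on column x_3 — row 1: (7/3)/(4/3) = 7/4; row 2: (47/3)/(5/3) = 47/5. Minimum is 7/4 at row 1 (x_4 leaves); pivot element 4/3.
Divide row 1 by 4/3; eliminate column x_3 from the other rows.
z-row update in column x_1: -22/3 − (-8/3)·(1/2) = -6.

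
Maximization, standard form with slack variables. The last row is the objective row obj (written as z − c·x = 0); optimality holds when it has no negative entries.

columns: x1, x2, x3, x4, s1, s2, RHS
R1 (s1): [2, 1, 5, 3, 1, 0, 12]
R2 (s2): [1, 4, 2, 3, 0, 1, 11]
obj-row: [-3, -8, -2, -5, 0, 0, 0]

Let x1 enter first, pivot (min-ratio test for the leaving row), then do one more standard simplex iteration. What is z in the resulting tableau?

Ratio test on column x1 — row 1: 12/2 = 6; row 2: 11/1 = 11. Minimum is 6 at row 1 (s1 leaves); pivot element 2.
Pivot on row 1; the obj-row RHS becomes 0 − (-3)·6 = 18.
Next entering variable (most negative obj-row entry -13/2): x2.
Ratio test on column x2 — row 1: 6/(1/2) = 12; row 2: 5/(7/2) = 10/7. Minimum is 10/7 at row 2 (s2 leaves); pivot element 7/2.
After the second pivot the obj-row RHS is 18 − (-13/2)·(10/7) = 191/7.

191/7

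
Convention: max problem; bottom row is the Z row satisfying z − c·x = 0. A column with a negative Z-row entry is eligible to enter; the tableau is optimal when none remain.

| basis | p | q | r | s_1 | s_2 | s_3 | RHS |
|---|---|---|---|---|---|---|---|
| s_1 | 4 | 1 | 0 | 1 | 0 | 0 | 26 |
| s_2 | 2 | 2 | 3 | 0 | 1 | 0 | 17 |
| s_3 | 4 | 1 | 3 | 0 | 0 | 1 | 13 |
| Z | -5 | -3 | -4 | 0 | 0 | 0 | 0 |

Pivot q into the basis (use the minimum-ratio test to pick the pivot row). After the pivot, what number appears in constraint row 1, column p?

3

Ratio test on column q — row 1: 26/1 = 26; row 2: 17/2 = 17/2; row 3: 13/1 = 13. Minimum is 17/2 at row 2 (s_2 leaves); pivot element 2.
Divide row 2 by 2; eliminate column q from the other rows.
Row 1 update in column p: 4 − 1·1 = 3.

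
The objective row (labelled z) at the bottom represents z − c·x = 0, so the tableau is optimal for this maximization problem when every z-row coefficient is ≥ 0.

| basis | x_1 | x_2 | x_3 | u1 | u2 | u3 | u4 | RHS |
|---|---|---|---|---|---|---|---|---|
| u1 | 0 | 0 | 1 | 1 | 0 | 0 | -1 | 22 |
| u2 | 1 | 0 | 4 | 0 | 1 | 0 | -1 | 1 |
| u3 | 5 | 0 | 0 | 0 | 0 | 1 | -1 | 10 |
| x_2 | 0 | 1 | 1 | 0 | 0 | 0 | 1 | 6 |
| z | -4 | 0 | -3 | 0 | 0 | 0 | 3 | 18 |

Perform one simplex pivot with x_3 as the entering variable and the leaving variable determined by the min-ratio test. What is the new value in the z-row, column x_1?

-13/4

Ratio test on column x_3 — row 1: 22/1 = 22; row 2: 1/4 = 1/4; row 3: entry 0 ≤ 0; row 4: 6/1 = 6. Minimum is 1/4 at row 2 (u2 leaves); pivot element 4.
Divide row 2 by 4; eliminate column x_3 from the other rows.
z-row update in column x_1: -4 − (-3)·(1/4) = -13/4.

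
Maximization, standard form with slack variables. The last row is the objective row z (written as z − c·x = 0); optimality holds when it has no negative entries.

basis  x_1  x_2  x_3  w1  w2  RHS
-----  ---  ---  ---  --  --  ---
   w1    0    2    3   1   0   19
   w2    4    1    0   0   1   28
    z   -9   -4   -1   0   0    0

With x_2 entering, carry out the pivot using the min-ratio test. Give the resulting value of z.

Ratio test on column x_2 — row 1: 19/2 = 19/2; row 2: 28/1 = 28. Minimum is 19/2 at row 1 (w1 leaves); pivot element 2.
Pivot on row 1; the z-row RHS becomes 0 − (-4)·(19/2) = 38.

38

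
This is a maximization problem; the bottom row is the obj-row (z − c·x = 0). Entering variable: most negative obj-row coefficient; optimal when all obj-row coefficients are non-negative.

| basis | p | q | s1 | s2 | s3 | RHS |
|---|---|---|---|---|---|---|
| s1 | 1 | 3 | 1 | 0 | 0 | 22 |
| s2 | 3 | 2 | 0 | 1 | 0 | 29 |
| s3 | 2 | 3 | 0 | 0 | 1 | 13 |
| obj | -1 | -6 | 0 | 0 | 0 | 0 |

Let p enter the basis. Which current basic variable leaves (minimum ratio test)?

s3

Column p entries and ratios — s1: 22/1 = 22; s2: 29/3 = 29/3; s3: 13/2 = 13/2.
Smallest ratio is 13/2 in the row of s3, so s3 leaves.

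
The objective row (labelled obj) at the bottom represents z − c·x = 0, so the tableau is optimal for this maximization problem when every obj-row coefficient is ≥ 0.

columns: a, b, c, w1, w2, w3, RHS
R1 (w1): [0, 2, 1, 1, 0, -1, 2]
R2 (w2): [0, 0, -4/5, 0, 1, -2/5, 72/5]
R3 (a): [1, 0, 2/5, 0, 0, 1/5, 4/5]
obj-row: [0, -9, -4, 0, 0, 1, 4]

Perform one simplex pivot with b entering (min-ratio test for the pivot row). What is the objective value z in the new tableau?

Ratio test on column b — row 1: 2/2 = 1; row 2: entry 0 ≤ 0; row 3: entry 0 ≤ 0. Minimum is 1 at row 1 (w1 leaves); pivot element 2.
Pivot on row 1; the obj-row RHS becomes 4 − (-9)·1 = 13.

13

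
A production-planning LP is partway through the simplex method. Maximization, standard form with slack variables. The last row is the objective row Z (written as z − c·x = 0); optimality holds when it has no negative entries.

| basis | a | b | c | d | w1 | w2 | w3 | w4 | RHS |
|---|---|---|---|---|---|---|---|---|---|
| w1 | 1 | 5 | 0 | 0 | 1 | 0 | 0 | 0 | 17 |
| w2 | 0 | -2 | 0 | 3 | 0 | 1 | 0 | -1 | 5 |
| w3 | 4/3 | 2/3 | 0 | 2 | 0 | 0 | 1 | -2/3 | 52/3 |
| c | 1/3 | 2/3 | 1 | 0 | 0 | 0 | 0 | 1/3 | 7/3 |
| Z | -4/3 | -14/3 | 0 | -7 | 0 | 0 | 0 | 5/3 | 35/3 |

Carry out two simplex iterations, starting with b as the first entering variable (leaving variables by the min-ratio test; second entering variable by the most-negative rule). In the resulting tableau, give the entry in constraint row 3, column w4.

0

Ratio test on column b — row 1: 17/5 = 17/5; row 2: entry -2 ≤ 0; row 3: (52/3)/(2/3) = 26; row 4: (7/3)/(2/3) = 7/2. Minimum is 17/5 at row 1 (w1 leaves); pivot element 5.
Divide row 1 by 5; eliminate column b from the other rows.
Second iteration: most negative Z-row entry is -7 in column d, so d enters.
Ratio test on column d — row 1: entry 0 ≤ 0; row 2: (59/5)/3 = 59/15; row 3: (226/15)/2 = 113/15; row 4: entry 0 ≤ 0. Minimum is 59/15 at row 2 (w2 leaves); pivot element 3.
Divide row 2 by 3; eliminate column d from the other rows.
After both pivots, the entry at constraint row 3, column w4 is 0.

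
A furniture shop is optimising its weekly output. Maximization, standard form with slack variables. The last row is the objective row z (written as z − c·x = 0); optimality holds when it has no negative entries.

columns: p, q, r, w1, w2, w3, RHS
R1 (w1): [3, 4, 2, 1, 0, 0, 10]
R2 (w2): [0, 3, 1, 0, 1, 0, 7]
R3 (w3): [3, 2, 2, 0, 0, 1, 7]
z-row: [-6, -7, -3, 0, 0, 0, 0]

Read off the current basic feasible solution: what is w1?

10

w1 is basic (row 1); its value is the RHS of that row, 10.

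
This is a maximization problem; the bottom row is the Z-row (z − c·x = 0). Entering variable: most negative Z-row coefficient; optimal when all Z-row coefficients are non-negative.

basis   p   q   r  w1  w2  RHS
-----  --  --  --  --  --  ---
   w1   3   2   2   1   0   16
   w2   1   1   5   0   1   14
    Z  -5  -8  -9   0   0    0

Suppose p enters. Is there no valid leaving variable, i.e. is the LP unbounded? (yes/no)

Column p has positive entries in row(s) 1, 2, so the ratio test bounds it — not unbounded.

no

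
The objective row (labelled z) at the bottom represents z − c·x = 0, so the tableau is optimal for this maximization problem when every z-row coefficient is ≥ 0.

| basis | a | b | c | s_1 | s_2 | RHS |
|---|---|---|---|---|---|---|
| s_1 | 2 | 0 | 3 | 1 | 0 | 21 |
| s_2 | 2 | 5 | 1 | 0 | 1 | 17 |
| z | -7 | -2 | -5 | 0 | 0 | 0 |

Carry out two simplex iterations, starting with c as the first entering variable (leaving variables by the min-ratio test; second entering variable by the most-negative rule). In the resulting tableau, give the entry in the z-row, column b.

47/4

Ratio test on column c — row 1: 21/3 = 7; row 2: 17/1 = 17. Minimum is 7 at row 1 (s_1 leaves); pivot element 3.
Divide row 1 by 3; eliminate column c from the other rows.
Second iteration: most negative z-row entry is -11/3 in column a, so a enters.
Ratio test on column a — row 1: 7/(2/3) = 21/2; row 2: 10/(4/3) = 15/2. Minimum is 15/2 at row 2 (s_2 leaves); pivot element 4/3.
Divide row 2 by 4/3; eliminate column a from the other rows.
After both pivots, the entry at the z-row, column b is 47/4.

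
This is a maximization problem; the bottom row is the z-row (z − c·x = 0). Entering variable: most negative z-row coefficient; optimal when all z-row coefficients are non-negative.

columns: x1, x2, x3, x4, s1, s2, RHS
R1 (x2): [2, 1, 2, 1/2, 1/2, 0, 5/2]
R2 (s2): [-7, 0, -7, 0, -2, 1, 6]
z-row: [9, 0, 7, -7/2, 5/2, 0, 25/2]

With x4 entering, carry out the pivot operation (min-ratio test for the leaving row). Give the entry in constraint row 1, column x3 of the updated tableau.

4

Ratio test on column x4 — row 1: (5/2)/(1/2) = 5; row 2: entry 0 ≤ 0. Minimum is 5 at row 1 (x2 leaves); pivot element 1/2.
Divide row 1 by 1/2; eliminate column x4 from the other rows.
In the new row 1, the x3 entry is the old entry divided by the pivot: 2/(1/2) = 4.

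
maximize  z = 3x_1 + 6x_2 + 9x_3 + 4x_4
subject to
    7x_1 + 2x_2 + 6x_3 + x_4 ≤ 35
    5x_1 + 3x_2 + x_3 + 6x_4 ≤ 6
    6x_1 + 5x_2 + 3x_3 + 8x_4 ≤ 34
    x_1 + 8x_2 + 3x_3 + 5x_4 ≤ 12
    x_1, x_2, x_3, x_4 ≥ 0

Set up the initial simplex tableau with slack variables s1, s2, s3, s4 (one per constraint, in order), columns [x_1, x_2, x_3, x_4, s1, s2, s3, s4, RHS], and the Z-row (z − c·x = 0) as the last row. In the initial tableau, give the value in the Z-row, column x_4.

-4

The Z-row carries the negated objective coefficients: the x_4 entry is -4.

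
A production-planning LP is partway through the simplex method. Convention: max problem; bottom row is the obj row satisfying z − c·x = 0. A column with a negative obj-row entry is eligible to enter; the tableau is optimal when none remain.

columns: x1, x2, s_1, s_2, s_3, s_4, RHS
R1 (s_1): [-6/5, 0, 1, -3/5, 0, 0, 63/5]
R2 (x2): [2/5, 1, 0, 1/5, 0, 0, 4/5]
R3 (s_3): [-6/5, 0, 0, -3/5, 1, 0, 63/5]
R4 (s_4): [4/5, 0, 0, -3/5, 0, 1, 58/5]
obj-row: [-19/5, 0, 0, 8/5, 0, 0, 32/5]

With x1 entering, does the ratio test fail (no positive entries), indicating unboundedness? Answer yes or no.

no

Column x1 has positive entries in row(s) 2, 4, so the ratio test bounds it — not unbounded.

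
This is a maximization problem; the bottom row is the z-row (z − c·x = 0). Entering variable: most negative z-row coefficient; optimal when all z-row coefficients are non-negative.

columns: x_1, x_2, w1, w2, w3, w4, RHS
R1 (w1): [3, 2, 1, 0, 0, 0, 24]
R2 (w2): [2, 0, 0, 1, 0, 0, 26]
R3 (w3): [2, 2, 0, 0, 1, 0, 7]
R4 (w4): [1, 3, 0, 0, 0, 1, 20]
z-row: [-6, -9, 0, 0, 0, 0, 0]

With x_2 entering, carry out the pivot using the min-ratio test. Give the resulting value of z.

Ratio test on column x_2 — row 1: 24/2 = 12; row 2: entry 0 ≤ 0; row 3: 7/2 = 7/2; row 4: 20/3 = 20/3. Minimum is 7/2 at row 3 (w3 leaves); pivot element 2.
Pivot on row 3; the z-row RHS becomes 0 − (-9)·(7/2) = 63/2.

63/2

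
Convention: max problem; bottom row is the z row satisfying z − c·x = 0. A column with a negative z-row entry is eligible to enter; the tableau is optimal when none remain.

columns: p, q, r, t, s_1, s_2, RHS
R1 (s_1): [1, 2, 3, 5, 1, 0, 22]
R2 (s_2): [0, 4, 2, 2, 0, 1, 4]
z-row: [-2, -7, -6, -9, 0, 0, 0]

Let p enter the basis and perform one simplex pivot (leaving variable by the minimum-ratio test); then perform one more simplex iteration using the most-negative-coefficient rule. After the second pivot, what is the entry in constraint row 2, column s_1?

0

Ratio test on column p — row 1: 22/1 = 22; row 2: entry 0 ≤ 0. Minimum is 22 at row 1 (s_1 leaves); pivot element 1.
Divide row 1 by 1; eliminate column p from the other rows.
Second iteration: most negative z-row entry is -3 in column q, so q enters.
Ratio test on column q — row 1: 22/2 = 11; row 2: 4/4 = 1. Minimum is 1 at row 2 (s_2 leaves); pivot element 4.
Divide row 2 by 4; eliminate column q from the other rows.
After both pivots, the entry at constraint row 2, column s_1 is 0.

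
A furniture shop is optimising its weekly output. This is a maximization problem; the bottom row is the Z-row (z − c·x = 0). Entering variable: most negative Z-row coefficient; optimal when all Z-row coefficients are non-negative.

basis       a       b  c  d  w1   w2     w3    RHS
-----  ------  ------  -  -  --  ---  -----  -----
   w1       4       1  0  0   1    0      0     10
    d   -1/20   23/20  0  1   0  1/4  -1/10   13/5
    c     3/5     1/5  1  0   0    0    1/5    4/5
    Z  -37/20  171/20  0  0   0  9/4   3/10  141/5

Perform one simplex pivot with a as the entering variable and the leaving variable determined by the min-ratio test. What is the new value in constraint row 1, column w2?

0

Ratio test on column a — row 1: 10/4 = 5/2; row 2: entry -1/20 ≤ 0; row 3: (4/5)/(3/5) = 4/3. Minimum is 4/3 at row 3 (c leaves); pivot element 3/5.
Divide row 3 by 3/5; eliminate column a from the other rows.
Row 1 update in column w2: 0 − 4·0 = 0.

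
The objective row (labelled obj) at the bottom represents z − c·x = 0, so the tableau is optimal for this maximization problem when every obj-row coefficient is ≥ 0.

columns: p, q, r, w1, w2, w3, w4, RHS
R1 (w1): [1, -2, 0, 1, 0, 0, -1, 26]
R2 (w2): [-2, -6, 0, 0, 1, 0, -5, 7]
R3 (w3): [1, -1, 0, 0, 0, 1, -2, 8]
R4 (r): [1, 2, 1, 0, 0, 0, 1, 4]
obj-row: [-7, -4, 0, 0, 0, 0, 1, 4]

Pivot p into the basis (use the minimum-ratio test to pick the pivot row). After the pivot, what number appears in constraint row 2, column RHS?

Ratio test on column p — row 1: 26/1 = 26; row 2: entry -2 ≤ 0; row 3: 8/1 = 8; row 4: 4/1 = 4. Minimum is 4 at row 4 (r leaves); pivot element 1.
Divide row 4 by 1; eliminate column p from the other rows.
Row 2 update in column RHS: 7 − (-2)·4 = 15.

15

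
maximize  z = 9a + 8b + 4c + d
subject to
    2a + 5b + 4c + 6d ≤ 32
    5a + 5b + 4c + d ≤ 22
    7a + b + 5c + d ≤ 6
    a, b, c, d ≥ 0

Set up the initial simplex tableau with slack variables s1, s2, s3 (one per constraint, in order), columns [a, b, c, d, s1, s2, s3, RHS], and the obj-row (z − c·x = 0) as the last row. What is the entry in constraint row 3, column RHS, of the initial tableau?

6

The RHS of constraint 3 is b_3 = 6.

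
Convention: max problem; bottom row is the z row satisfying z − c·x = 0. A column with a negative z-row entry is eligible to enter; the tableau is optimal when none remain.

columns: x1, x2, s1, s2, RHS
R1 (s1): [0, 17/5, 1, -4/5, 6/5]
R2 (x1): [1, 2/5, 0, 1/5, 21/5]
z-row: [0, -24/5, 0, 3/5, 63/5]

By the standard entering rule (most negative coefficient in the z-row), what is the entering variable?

Negative z-row entries: x2: -24/5.
The most negative is -24/5 in column x2, so x2 enters.

x2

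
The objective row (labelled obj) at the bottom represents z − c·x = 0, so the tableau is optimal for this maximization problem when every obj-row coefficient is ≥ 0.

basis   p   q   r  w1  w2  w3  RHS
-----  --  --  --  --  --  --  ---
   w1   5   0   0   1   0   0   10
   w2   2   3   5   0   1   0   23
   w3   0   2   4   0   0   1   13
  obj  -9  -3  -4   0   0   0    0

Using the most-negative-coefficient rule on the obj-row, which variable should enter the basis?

Negative obj-row entries: p: -9, q: -3, r: -4.
The most negative is -9 in column p, so p enters.

p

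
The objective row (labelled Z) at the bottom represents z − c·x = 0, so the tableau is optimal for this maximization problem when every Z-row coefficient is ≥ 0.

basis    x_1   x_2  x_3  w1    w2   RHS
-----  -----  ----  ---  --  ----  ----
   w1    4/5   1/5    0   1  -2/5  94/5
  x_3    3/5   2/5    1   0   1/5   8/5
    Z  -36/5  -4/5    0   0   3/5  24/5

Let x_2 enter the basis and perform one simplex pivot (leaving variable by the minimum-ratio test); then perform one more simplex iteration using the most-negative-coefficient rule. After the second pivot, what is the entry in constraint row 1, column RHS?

Ratio test on column x_2 — row 1: (94/5)/(1/5) = 94; row 2: (8/5)/(2/5) = 4. Minimum is 4 at row 2 (x_3 leaves); pivot element 2/5.
Divide row 2 by 2/5; eliminate column x_2 from the other rows.
Second iteration: most negative Z-row entry is -6 in column x_1, so x_1 enters.
Ratio test on column x_1 — row 1: 18/(1/2) = 36; row 2: 4/(3/2) = 8/3. Minimum is 8/3 at row 2 (x_2 leaves); pivot element 3/2.
Divide row 2 by 3/2; eliminate column x_1 from the other rows.
After both pivots, the entry at constraint row 1, column RHS is 50/3.

50/3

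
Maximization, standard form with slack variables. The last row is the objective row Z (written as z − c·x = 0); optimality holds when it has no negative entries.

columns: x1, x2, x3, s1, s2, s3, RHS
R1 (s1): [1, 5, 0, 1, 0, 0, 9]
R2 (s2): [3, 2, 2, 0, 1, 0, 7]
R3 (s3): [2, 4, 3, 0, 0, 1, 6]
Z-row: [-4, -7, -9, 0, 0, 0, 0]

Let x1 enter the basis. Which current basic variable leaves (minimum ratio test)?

s2

Column x1 entries and ratios — s1: 9/1 = 9; s2: 7/3 = 7/3; s3: 6/2 = 3.
Smallest ratio is 7/3 in the row of s2, so s2 leaves.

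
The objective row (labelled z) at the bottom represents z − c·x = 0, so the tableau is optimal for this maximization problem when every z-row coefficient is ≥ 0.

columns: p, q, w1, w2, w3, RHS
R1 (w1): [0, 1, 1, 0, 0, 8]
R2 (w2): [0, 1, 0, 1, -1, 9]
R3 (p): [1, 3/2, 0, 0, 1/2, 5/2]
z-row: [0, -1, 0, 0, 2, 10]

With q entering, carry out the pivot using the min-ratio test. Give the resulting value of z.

35/3

Ratio test on column q — row 1: 8/1 = 8; row 2: 9/1 = 9; row 3: (5/2)/(3/2) = 5/3. Minimum is 5/3 at row 3 (p leaves); pivot element 3/2.
Pivot on row 3; the z-row RHS becomes 10 − (-1)·(5/3) = 35/3.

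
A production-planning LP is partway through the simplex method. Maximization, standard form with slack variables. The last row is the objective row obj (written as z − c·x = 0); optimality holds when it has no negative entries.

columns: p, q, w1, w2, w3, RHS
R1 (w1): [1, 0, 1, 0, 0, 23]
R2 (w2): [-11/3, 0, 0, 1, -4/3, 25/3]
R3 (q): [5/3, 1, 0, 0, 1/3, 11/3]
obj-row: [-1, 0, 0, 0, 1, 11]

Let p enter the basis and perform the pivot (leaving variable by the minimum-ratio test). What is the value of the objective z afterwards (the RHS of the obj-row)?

Ratio test on column p — row 1: 23/1 = 23; row 2: entry -11/3 ≤ 0; row 3: (11/3)/(5/3) = 11/5. Minimum is 11/5 at row 3 (q leaves); pivot element 5/3.
Pivot on row 3; the obj-row RHS becomes 11 − (-1)·(11/5) = 66/5.

66/5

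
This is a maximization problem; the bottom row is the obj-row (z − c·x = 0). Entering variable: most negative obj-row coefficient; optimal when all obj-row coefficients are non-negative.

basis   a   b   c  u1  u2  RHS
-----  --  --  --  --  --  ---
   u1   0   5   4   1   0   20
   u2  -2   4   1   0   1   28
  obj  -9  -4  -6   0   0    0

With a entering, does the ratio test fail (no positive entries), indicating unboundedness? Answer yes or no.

yes

Every constraint-row entry in column a is ≤ 0, so increasing a is unbounded.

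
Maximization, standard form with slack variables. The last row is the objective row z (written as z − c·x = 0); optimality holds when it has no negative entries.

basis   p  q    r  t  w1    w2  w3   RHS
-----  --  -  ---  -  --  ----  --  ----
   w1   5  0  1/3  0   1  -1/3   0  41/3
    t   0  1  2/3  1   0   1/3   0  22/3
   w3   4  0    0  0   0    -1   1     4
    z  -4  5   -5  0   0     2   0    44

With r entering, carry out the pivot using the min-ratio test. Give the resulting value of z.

99

Ratio test on column r — row 1: (41/3)/(1/3) = 41; row 2: (22/3)/(2/3) = 11; row 3: entry 0 ≤ 0. Minimum is 11 at row 2 (t leaves); pivot element 2/3.
Pivot on row 2; the z-row RHS becomes 44 − (-5)·11 = 99.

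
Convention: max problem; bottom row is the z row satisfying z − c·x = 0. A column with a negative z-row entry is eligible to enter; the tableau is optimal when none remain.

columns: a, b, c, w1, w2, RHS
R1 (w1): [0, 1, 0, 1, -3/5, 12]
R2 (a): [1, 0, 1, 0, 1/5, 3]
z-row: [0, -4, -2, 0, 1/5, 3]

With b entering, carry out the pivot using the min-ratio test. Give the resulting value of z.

51

Ratio test on column b — row 1: 12/1 = 12; row 2: entry 0 ≤ 0. Minimum is 12 at row 1 (w1 leaves); pivot element 1.
Pivot on row 1; the z-row RHS becomes 3 − (-4)·12 = 51.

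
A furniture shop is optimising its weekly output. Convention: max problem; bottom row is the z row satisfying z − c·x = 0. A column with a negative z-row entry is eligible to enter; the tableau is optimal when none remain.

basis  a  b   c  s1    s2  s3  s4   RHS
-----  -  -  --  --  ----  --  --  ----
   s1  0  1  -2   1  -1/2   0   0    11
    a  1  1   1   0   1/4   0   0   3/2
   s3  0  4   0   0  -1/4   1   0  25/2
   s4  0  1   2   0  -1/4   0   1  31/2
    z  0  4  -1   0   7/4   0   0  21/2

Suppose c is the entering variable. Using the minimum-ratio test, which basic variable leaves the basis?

a

Column c entries and ratios — s1: -2 ≤ 0, skip; a: (3/2)/1 = 3/2; s3: 0 ≤ 0, skip; s4: (31/2)/2 = 31/4.
Smallest ratio is 3/2 in the row of a, so a leaves.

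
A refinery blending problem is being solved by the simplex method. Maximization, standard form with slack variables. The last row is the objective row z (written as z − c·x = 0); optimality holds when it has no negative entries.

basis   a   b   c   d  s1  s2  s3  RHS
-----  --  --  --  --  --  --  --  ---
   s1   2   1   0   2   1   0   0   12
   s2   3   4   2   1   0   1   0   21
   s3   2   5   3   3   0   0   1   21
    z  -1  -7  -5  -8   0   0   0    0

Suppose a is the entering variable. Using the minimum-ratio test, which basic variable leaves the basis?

s1

Column a entries and ratios — s1: 12/2 = 6; s2: 21/3 = 7; s3: 21/2 = 21/2.
Smallest ratio is 6 in the row of s1, so s1 leaves.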